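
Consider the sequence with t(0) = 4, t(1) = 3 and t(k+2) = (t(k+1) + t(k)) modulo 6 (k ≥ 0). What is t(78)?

Listing terms: t(0) = 4, t(1) = 3, t(2) = 1, t(3) = 4, t(4) = 5, t(5) = 3, t(6) = 2, t(7) = 5, t(8) = 1, t(9) = 0, t(10) = 1, t(11) = 1, t(12) = 2, t(13) = 3, t(14) = 5, t(15) = 2, t(16) = 1, t(17) = 3, t(18) = 4, t(19) = 1, t(20) = 5, t(21) = 0, t(22) = 5, t(23) = 5, t(24) = 4, t(25) = 3.
The sequence repeats with period 24.
(78 - 0) mod 24 = 6, so t(78) = t(6) = 2.

2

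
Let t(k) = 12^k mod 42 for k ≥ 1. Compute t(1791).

t(1) = 12,  t(2) = 18,  t(3) = 6,  t(4) = 30,  t(5) = 24,  t(6) = 36,  t(7) = 12.
Since t(7) = t(1) = 12, the sequence is periodic with period 6.
So t(1791) = t(1 + ((1791-1) mod 6)) = t(3) = 6.

6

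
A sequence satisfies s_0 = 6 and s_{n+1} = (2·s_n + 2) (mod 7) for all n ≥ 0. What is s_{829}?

We have s_0 = 6, s_1 = 0, s_2 = 2, s_3 = 6.
Since s_3 = s_0 = 6, the sequence is periodic with period 3.
So s_{829} = s_{0 + ((829-0) mod 3)} = s_1 = 0.

0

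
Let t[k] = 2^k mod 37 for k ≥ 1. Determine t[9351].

6

Listing terms: t[1] = 2, t[2] = 4, t[3] = 8, t[4] = 16, t[5] = 32, t[6] = 27, t[7] = 17, t[8] = 34, t[9] = 31, t[10] = 25, t[11] = 13, t[12] = 26, t[13] = 15, t[14] = 30, t[15] = 23, t[16] = 9, t[17] = 18, t[18] = 36, t[19] = 35, t[20] = 33, t[21] = 29, t[22] = 21, t[23] = 5, t[24] = 10, t[25] = 20, t[26] = 3, t[27] = 6, t[28] = 12, t[29] = 24, t[30] = 11, t[31] = 22, t[32] = 7, t[33] = 14, t[34] = 28, t[35] = 19, t[36] = 1, t[37] = 2.
Since t[37] = t[1] = 2, the sequence is periodic with period 36.
So t[9351] = t[1 + ((9351-1) mod 36)] = t[27] = 6.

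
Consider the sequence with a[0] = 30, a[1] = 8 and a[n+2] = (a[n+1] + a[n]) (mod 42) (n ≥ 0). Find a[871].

8

a[0] = 30, a[1] = 8, a[2] = 38, a[3] = 4, a[4] = 0, a[5] = 4, a[6] = 4, a[7] = 8, a[8] = 12, a[9] = 20, a[10] = 32, a[11] = 10, a[12] = 0, a[13] = 10, a[14] = 10, a[15] = 20, a[16] = 30, a[17] = 8.
The sequence repeats with period 16.
So a[871] = a[0 + ((871-0) mod 16)] = a[7] = 8.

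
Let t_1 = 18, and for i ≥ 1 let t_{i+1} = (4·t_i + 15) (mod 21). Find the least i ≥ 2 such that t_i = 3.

2

Listing terms: t_1 = 18,  t_2 = 3,  t_3 = 6,  t_4 = 18.
Since t_4 = t_1 = 18, the sequence is periodic with period 3.
The value 3 first appears (with i ≥ 2) at t_2.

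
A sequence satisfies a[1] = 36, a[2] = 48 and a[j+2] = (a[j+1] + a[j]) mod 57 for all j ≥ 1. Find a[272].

48

We have a[1] = 36,  a[2] = 48,  a[3] = 27,  a[4] = 18,  a[5] = 45,  a[6] = 6,  a[7] = 51,  a[8] = 0,  a[9] = 51,  a[10] = 51,  a[11] = 45,  a[12] = 39,  a[13] = 27,  a[14] = 9,  a[15] = 36,  a[16] = 45,  a[17] = 24,  a[18] = 12,  a[19] = 36,  a[20] = 48.
The sequence repeats with period 18.
(272 - 1) mod 18 = 1, so a[272] = a[2] = 48.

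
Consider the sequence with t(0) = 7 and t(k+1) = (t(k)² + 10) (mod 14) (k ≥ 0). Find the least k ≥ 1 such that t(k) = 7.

3

t(0) = 7, t(1) = 3, t(2) = 5, t(3) = 7.
The sequence repeats with period 3.
The value 7 next appears (with k ≥ 1) at t(3).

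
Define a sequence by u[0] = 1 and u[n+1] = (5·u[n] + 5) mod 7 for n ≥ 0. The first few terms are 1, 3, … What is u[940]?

5

We have u[0] = 1, u[1] = 3, u[2] = 6, u[3] = 0, u[4] = 5, u[5] = 2, u[6] = 1.
The sequence repeats with period 6.
So u[940] = u[0 + ((940-0) mod 6)] = u[4] = 5.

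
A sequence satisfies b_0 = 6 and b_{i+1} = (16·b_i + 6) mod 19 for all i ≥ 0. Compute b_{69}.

14

We have b_0 = 6,  b_1 = 7,  b_2 = 4,  b_3 = 13,  b_4 = 5,  b_5 = 10,  b_6 = 14,  b_7 = 2,  b_8 = 0,  b_9 = 6.
Since b_9 = b_0 = 6, the sequence is periodic with period 9.
So b_{69} = b_{0 + ((69-0) mod 9)} = b_6 = 14.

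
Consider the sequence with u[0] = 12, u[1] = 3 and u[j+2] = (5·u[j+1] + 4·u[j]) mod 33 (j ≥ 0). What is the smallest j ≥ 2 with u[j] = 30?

2

We have u[0] = 12,  u[1] = 3,  u[2] = 30,  u[3] = 30,  u[4] = 6,  u[5] = 18,  u[6] = 15,  u[7] = 15,  u[8] = 3,  u[9] = 9,  u[10] = 24,  u[11] = 24,  u[12] = 18,  u[13] = 21,  u[14] = 12,  u[15] = 12,  u[16] = 9,  u[17] = 27,  u[18] = 6,  u[19] = 6,  u[20] = 21,  u[21] = 30,  u[22] = 3,  u[23] = 3,  u[24] = 27,  u[25] = 15,  u[26] = 18,  u[27] = 18,  u[28] = 30,  u[29] = 24,  u[30] = 9,  u[31] = 9,  u[32] = 15,  u[33] = 12,  u[34] = 21,  u[35] = 21,  u[36] = 24,  u[37] = 6,  u[38] = 27,  u[39] = 27,  u[40] = 12,  u[41] = 3.
Since (u[40], u[41]) = (u[0], u[1]) = (12, 3) (two consecutive terms determine the rest), the sequence is periodic with period 40.
The value 30 first appears (with j ≥ 2) at u[2].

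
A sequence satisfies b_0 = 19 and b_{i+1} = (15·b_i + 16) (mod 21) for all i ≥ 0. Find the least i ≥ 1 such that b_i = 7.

1

Computing terms: b_0 = 19; b_1 = 7; b_2 = 16; b_3 = 4; b_4 = 13; b_5 = 1; b_6 = 10; b_7 = 19.
The sequence repeats with period 7.
The value 7 first appears (with i ≥ 1) at b_1.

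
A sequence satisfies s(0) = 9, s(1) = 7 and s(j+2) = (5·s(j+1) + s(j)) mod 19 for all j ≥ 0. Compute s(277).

12

Computing terms: s(0) = 9,  s(1) = 7,  s(2) = 6,  s(3) = 18,  s(4) = 1,  s(5) = 4,  s(6) = 2,  s(7) = 14,  s(8) = 15,  s(9) = 13,  s(10) = 4,  s(11) = 14,  s(12) = 17,  s(13) = 4,  s(14) = 18,  s(15) = 18,  s(16) = 13,  s(17) = 7,  s(18) = 10,  s(19) = 0,  s(20) = 10,  s(21) = 12,  s(22) = 13,  s(23) = 1,  s(24) = 18,  s(25) = 15,  s(26) = 17,  s(27) = 5,  s(28) = 4,  s(29) = 6,  s(30) = 15,  s(31) = 5,  s(32) = 2,  s(33) = 15,  s(34) = 1,  s(35) = 1,  s(36) = 6,  s(37) = 12,  s(38) = 9,  s(39) = 0,  s(40) = 9,  s(41) = 7.
The sequence repeats with period 40.
(277 - 0) mod 40 = 37, so s(277) = s(37) = 12.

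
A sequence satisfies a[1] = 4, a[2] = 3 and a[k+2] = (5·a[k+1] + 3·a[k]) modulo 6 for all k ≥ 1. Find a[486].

3

Computing terms: a[1] = 4; a[2] = 3; a[3] = 3; a[4] = 0; a[5] = 3; a[6] = 3.
Since (a[5], a[6]) = (a[2], a[3]) = (3, 3) (two consecutive terms determine the rest), the sequence is eventually periodic: after a pre-period of length 1 it cycles with period 3.
For k ≥ 2, a[k] depends only on (k - 2) mod 3. (486 - 2) mod 3 = 1, so a[486] = a[3] = 3.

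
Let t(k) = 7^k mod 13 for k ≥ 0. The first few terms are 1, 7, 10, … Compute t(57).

Listing terms: t(0) = 1, t(1) = 7, t(2) = 10, t(3) = 5, t(4) = 9, t(5) = 11, t(6) = 12, t(7) = 6, t(8) = 3, t(9) = 8, t(10) = 4, t(11) = 2, t(12) = 1.
The sequence repeats with period 12.
(57 - 0) mod 12 = 9, so t(57) = t(9) = 8.

8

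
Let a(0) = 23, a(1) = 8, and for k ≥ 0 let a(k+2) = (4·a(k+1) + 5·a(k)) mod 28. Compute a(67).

Computing terms: a(0) = 23, a(1) = 8, a(2) = 7, a(3) = 12, a(4) = 27, a(5) = 0, a(6) = 23, a(7) = 8.
The sequence repeats with period 6.
So a(67) = a(0 + ((67-0) mod 6)) = a(1) = 8.

8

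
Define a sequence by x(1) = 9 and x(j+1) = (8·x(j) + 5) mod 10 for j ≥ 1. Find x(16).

3

We have x(1) = 9,  x(2) = 7,  x(3) = 1,  x(4) = 3,  x(5) = 9.
Since x(5) = x(1) = 9, the sequence is periodic with period 4.
So x(16) = x(1 + ((16-1) mod 4)) = x(4) = 3.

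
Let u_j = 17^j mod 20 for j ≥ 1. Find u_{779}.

13

Computing terms: u_1 = 17; u_2 = 9; u_3 = 13; u_4 = 1; u_5 = 17.
Since u_5 = u_1 = 17, the sequence is periodic with period 4.
So u_{779} = u_{1 + ((779-1) mod 4)} = u_3 = 13.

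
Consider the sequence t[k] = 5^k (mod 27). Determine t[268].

13

t[1] = 5; t[2] = 25; t[3] = 17; t[4] = 4; t[5] = 20; t[6] = 19; t[7] = 14; t[8] = 16; t[9] = 26; t[10] = 22; t[11] = 2; t[12] = 10; t[13] = 23; t[14] = 7; t[15] = 8; t[16] = 13; t[17] = 11; t[18] = 1; t[19] = 5.
Since t[19] = t[1] = 5, the sequence is periodic with period 18.
So t[268] = t[1 + ((268-1) mod 18)] = t[16] = 13.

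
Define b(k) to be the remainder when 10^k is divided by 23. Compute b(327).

Listing terms: b(1) = 10, b(2) = 8, b(3) = 11, b(4) = 18, b(5) = 19, b(6) = 6, b(7) = 14, b(8) = 2, b(9) = 20, b(10) = 16, b(11) = 22, b(12) = 13, b(13) = 15, b(14) = 12, b(15) = 5, b(16) = 4, b(17) = 17, b(18) = 9, b(19) = 21, b(20) = 3, b(21) = 7, b(22) = 1, b(23) = 10.
Since b(23) = b(1) = 10, the sequence is periodic with period 22.
So b(327) = b(1 + ((327-1) mod 22)) = b(19) = 21.

21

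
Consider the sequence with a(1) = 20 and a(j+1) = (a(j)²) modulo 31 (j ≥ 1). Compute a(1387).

Computing terms: a(1) = 20; a(2) = 28; a(3) = 9; a(4) = 19; a(5) = 20.
Since a(5) = a(1) = 20, the sequence is periodic with period 4.
(1387 - 1) mod 4 = 2, so a(1387) = a(3) = 9.

9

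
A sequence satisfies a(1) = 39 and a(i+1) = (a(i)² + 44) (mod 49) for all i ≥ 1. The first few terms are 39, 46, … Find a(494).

Listing terms: a(1) = 39,  a(2) = 46,  a(3) = 4,  a(4) = 11,  a(5) = 18,  a(6) = 25,  a(7) = 32,  a(8) = 39.
Since a(8) = a(1) = 39, the sequence is periodic with period 7.
So a(494) = a(1 + ((494-1) mod 7)) = a(4) = 11.

11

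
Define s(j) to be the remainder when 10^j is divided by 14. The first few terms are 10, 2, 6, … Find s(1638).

We have s(1) = 10,  s(2) = 2,  s(3) = 6,  s(4) = 4,  s(5) = 12,  s(6) = 8,  s(7) = 10.
The sequence repeats with period 6.
(1638 - 1) mod 6 = 5, so s(1638) = s(6) = 8.

8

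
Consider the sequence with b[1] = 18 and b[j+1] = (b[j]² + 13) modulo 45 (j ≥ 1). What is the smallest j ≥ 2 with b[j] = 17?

4

Computing terms: b[1] = 18, b[2] = 22, b[3] = 2, b[4] = 17, b[5] = 32, b[6] = 2.
Since b[6] = b[3] = 2, the sequence is eventually periodic: after a pre-period of length 2 it cycles with period 3.
The value 17 first appears (with j ≥ 2) at b[4].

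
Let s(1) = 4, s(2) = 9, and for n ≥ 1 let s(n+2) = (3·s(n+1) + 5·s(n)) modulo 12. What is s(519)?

We have s(1) = 4,  s(2) = 9,  s(3) = 11,  s(4) = 6,  s(5) = 1,  s(6) = 9,  s(7) = 8,  s(8) = 9,  s(9) = 7,  s(10) = 6,  s(11) = 5,  s(12) = 9,  s(13) = 4,  s(14) = 9.
Since (s(13), s(14)) = (s(1), s(2)) = (4, 9) (two consecutive terms determine the rest), the sequence is periodic with period 12.
So s(519) = s(1 + ((519-1) mod 12)) = s(3) = 11.

11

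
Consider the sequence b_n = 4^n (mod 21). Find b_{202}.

Computing terms: b_0 = 1,  b_1 = 4,  b_2 = 16,  b_3 = 1.
The sequence repeats with period 3.
(202 - 0) mod 3 = 1, so b_{202} = b_1 = 4.

4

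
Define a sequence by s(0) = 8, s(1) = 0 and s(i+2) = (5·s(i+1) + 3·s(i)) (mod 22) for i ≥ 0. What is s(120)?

s(0) = 8,  s(1) = 0,  s(2) = 2,  s(3) = 10,  s(4) = 12,  s(5) = 2,  s(6) = 2,  s(7) = 16,  s(8) = 20,  s(9) = 16,  s(10) = 8,  s(11) = 0.
The sequence repeats with period 10.
So s(120) = s(0 + ((120-0) mod 10)) = s(0) = 8.

8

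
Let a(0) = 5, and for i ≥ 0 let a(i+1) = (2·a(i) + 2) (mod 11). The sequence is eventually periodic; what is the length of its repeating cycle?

10

a(0) = 5,  a(1) = 1,  a(2) = 4,  a(3) = 10,  a(4) = 0,  a(5) = 2,  a(6) = 6,  a(7) = 3,  a(8) = 8,  a(9) = 7,  a(10) = 5.
The sequence repeats with period 10.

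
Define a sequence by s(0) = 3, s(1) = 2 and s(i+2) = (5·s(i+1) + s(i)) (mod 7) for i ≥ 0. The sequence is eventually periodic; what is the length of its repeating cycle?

6

We have s(0) = 3, s(1) = 2, s(2) = 6, s(3) = 4, s(4) = 5, s(5) = 1, s(6) = 3, s(7) = 2.
The sequence repeats with period 6.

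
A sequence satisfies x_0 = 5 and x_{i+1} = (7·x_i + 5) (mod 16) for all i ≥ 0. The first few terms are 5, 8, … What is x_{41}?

8

We have x_0 = 5; x_1 = 8; x_2 = 13; x_3 = 0; x_4 = 5.
Since x_4 = x_0 = 5, the sequence is periodic with period 4.
(41 - 0) mod 4 = 1, so x_{41} = x_1 = 8.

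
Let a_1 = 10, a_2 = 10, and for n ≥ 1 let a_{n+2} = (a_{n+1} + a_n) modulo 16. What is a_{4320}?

0

Listing terms: a_1 = 10,  a_2 = 10,  a_3 = 4,  a_4 = 14,  a_5 = 2,  a_6 = 0,  a_7 = 2,  a_8 = 2,  a_9 = 4,  a_{10} = 6,  a_{11} = 10,  a_{12} = 0,  a_{13} = 10,  a_{14} = 10.
Since (a_{13}, a_{14}) = (a_1, a_2) = (10, 10) (two consecutive terms determine the rest), the sequence is periodic with period 12.
(4320 - 1) mod 12 = 11, so a_{4320} = a_{12} = 0.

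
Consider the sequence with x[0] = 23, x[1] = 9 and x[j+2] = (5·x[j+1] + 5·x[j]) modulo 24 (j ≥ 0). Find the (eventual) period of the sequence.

12

x[0] = 23,  x[1] = 9,  x[2] = 16,  x[3] = 5,  x[4] = 9,  x[5] = 22,  x[6] = 11,  x[7] = 21,  x[8] = 16,  x[9] = 17,  x[10] = 21,  x[11] = 22,  x[12] = 23,  x[13] = 9.
The sequence repeats with period 12.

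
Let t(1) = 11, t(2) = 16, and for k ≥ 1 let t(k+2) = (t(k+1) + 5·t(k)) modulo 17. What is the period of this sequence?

16

Listing terms: t(1) = 11, t(2) = 16, t(3) = 3, t(4) = 15, t(5) = 13, t(6) = 3, t(7) = 0, t(8) = 15, t(9) = 15, t(10) = 5, t(11) = 12, t(12) = 3, t(13) = 12, t(14) = 10, t(15) = 2, t(16) = 1, t(17) = 11, t(18) = 16.
Since (t(17), t(18)) = (t(1), t(2)) = (11, 16) (two consecutive terms determine the rest), the sequence is periodic with period 16.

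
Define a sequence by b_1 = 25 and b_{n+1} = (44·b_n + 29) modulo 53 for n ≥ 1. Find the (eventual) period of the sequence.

13

Computing terms: b_1 = 25, b_2 = 16, b_3 = 44, b_4 = 4, b_5 = 46, b_6 = 39, b_7 = 49, b_8 = 12, b_9 = 27, b_{10} = 51, b_{11} = 47, b_{12} = 30, b_{13} = 24, b_{14} = 25.
Since b_{14} = b_1 = 25, the sequence is periodic with period 13.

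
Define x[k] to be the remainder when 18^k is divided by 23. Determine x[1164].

Computing terms: x[0] = 1; x[1] = 18; x[2] = 2; x[3] = 13; x[4] = 4; x[5] = 3; x[6] = 8; x[7] = 6; x[8] = 16; x[9] = 12; x[10] = 9; x[11] = 1.
The sequence repeats with period 11.
(1164 - 0) mod 11 = 9, so x[1164] = x[9] = 12.

12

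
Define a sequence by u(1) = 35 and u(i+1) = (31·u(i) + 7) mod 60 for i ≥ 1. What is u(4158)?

We have u(1) = 35,  u(2) = 12,  u(3) = 19,  u(4) = 56,  u(5) = 3,  u(6) = 40,  u(7) = 47,  u(8) = 24,  u(9) = 31,  u(10) = 8,  u(11) = 15,  u(12) = 52,  u(13) = 59,  u(14) = 36,  u(15) = 43,  u(16) = 20,  u(17) = 27,  u(18) = 4,  u(19) = 11,  u(20) = 48,  u(21) = 55,  u(22) = 32,  u(23) = 39,  u(24) = 16,  u(25) = 23,  u(26) = 0,  u(27) = 7,  u(28) = 44,  u(29) = 51,  u(30) = 28,  u(31) = 35.
The sequence repeats with period 30.
(4158 - 1) mod 30 = 17, so u(4158) = u(18) = 4.

4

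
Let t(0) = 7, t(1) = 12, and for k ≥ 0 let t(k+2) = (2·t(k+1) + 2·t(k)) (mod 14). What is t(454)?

6

Computing terms: t(0) = 7, t(1) = 12, t(2) = 10, t(3) = 2, t(4) = 10, t(5) = 10, t(6) = 12, t(7) = 2, t(8) = 0, t(9) = 4, t(10) = 8, t(11) = 10, t(12) = 8, t(13) = 8, t(14) = 4, t(15) = 10, t(16) = 0, t(17) = 6, t(18) = 12, t(19) = 8, t(20) = 12, t(21) = 12, t(22) = 6, t(23) = 8, t(24) = 0, t(25) = 2, t(26) = 4, t(27) = 12, t(28) = 4, t(29) = 4, t(30) = 2, t(31) = 12, t(32) = 0, t(33) = 10, t(34) = 6, t(35) = 4, t(36) = 6, t(37) = 6, t(38) = 10, t(39) = 4, t(40) = 0, t(41) = 8, t(42) = 2, t(43) = 6, t(44) = 2, t(45) = 2, t(46) = 8, t(47) = 6, t(48) = 0, t(49) = 12, t(50) = 10.
Since (t(49), t(50)) = (t(1), t(2)) = (12, 10) (two consecutive terms determine the rest), the sequence is eventually periodic: after a pre-period of length 1 it cycles with period 48.
For k ≥ 1, t(k) depends only on (k - 1) mod 48. (454 - 1) mod 48 = 21, so t(454) = t(22) = 6.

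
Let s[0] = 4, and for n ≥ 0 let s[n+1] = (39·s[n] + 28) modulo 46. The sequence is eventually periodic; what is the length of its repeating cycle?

Listing terms: s[0] = 4; s[1] = 0; s[2] = 28; s[3] = 16; s[4] = 8; s[5] = 18; s[6] = 40; s[7] = 24; s[8] = 44; s[9] = 42; s[10] = 10; s[11] = 4.
The sequence repeats with period 11.

11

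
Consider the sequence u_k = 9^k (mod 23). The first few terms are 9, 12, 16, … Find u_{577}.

8

u_1 = 9; u_2 = 12; u_3 = 16; u_4 = 6; u_5 = 8; u_6 = 3; u_7 = 4; u_8 = 13; u_9 = 2; u_{10} = 18; u_{11} = 1; u_{12} = 9.
The sequence repeats with period 11.
So u_{577} = u_{1 + ((577-1) mod 11)} = u_5 = 8.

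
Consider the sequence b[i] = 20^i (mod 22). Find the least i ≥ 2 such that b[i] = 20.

6

Computing terms: b[1] = 20, b[2] = 4, b[3] = 14, b[4] = 16, b[5] = 12, b[6] = 20.
Since b[6] = b[1] = 20, the sequence is periodic with period 5.
The value 20 next appears (with i ≥ 2) at b[6].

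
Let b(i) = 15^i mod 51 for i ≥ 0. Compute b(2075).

9

b(0) = 1, b(1) = 15, b(2) = 21, b(3) = 9, b(4) = 33, b(5) = 36, b(6) = 30, b(7) = 42, b(8) = 18, b(9) = 15.
Since b(9) = b(1) = 15, the sequence is eventually periodic: after a pre-period of length 1 it cycles with period 8.
For i ≥ 1, b(i) depends only on (i - 1) mod 8. (2075 - 1) mod 8 = 2, so b(2075) = b(3) = 9.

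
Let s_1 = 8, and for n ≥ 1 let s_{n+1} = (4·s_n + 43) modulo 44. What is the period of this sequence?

5

We have s_1 = 8; s_2 = 31; s_3 = 35; s_4 = 7; s_5 = 27; s_6 = 19; s_7 = 31.
Since s_7 = s_2 = 31, the sequence is eventually periodic: after a pre-period of length 1 it cycles with period 5.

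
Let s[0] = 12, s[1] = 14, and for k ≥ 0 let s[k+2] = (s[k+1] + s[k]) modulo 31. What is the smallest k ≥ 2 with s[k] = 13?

Listing terms: s[0] = 12; s[1] = 14; s[2] = 26; s[3] = 9; s[4] = 4; s[5] = 13; s[6] = 17; s[7] = 30; s[8] = 16; s[9] = 15; s[10] = 0; s[11] = 15; s[12] = 15; s[13] = 30; s[14] = 14; s[15] = 13; s[16] = 27; s[17] = 9; s[18] = 5; s[19] = 14; s[20] = 19; s[21] = 2; s[22] = 21; s[23] = 23; s[24] = 13; s[25] = 5; s[26] = 18; s[27] = 23; s[28] = 10; s[29] = 2; s[30] = 12; s[31] = 14.
Since (s[30], s[31]) = (s[0], s[1]) = (12, 14) (two consecutive terms determine the rest), the sequence is periodic with period 30.
The value 13 first appears (with k ≥ 2) at s[5].

5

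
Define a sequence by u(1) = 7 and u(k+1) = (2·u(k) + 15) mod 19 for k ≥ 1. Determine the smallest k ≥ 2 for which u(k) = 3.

u(1) = 7,  u(2) = 10,  u(3) = 16,  u(4) = 9,  u(5) = 14,  u(6) = 5,  u(7) = 6,  u(8) = 8,  u(9) = 12,  u(10) = 1,  u(11) = 17,  u(12) = 11,  u(13) = 18,  u(14) = 13,  u(15) = 3,  u(16) = 2,  u(17) = 0,  u(18) = 15,  u(19) = 7.
The sequence repeats with period 18.
The value 3 first appears (with k ≥ 2) at u(15).

15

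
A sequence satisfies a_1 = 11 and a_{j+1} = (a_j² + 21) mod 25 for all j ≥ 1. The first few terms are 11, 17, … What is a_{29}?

Computing terms: a_1 = 11, a_2 = 17, a_3 = 10, a_4 = 21, a_5 = 12, a_6 = 15, a_7 = 21.
Since a_7 = a_4 = 21, the sequence is eventually periodic: after a pre-period of length 3 it cycles with period 3.
For j ≥ 4, a_j depends only on (j - 4) mod 3. (29 - 4) mod 3 = 1, so a_{29} = a_5 = 12.

12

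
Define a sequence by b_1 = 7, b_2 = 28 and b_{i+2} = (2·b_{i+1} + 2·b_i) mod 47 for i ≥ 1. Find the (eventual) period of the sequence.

46

Listing terms: b_1 = 7,  b_2 = 28,  b_3 = 23,  b_4 = 8,  b_5 = 15,  b_6 = 46,  b_7 = 28,  b_8 = 7,  b_9 = 23,  b_{10} = 13,  b_{11} = 25,  b_{12} = 29,  b_{13} = 14,  b_{14} = 39,  b_{15} = 12,  b_{16} = 8,  b_{17} = 40,  b_{18} = 2,  b_{19} = 37,  b_{20} = 31,  b_{21} = 42,  b_{22} = 5,  b_{23} = 0,  b_{24} = 10,  b_{25} = 20,  b_{26} = 13,  b_{27} = 19,  b_{28} = 17,  b_{29} = 25,  b_{30} = 37,  b_{31} = 30,  b_{32} = 40,  b_{33} = 46,  b_{34} = 31,  b_{35} = 13,  b_{36} = 41,  b_{37} = 14,  b_{38} = 16,  b_{39} = 13,  b_{40} = 11,  b_{41} = 1,  b_{42} = 24,  b_{43} = 3,  b_{44} = 7,  b_{45} = 20,  b_{46} = 7,  b_{47} = 7,  b_{48} = 28.
The sequence repeats with period 46.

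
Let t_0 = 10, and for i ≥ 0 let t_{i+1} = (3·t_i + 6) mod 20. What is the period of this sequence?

4

t_0 = 10,  t_1 = 16,  t_2 = 14,  t_3 = 8,  t_4 = 10.
Since t_4 = t_0 = 10, the sequence is periodic with period 4.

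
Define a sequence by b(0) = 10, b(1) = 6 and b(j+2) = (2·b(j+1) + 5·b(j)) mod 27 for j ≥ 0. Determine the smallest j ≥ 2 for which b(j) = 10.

Computing terms: b(0) = 10, b(1) = 6, b(2) = 8, b(3) = 19, b(4) = 24, b(5) = 8, b(6) = 1, b(7) = 15, b(8) = 8, b(9) = 10, b(10) = 6.
The sequence repeats with period 9.
The value 10 next appears (with j ≥ 2) at b(9).

9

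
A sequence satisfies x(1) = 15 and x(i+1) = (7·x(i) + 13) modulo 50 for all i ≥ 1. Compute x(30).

Computing terms: x(1) = 15, x(2) = 18, x(3) = 39, x(4) = 36, x(5) = 15.
Since x(5) = x(1) = 15, the sequence is periodic with period 4.
(30 - 1) mod 4 = 1, so x(30) = x(2) = 18.

18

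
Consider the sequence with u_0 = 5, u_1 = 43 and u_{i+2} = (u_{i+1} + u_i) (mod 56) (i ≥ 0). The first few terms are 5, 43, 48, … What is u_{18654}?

Listing terms: u_0 = 5, u_1 = 43, u_2 = 48, u_3 = 35, u_4 = 27, u_5 = 6, u_6 = 33, u_7 = 39, u_8 = 16, u_9 = 55, u_{10} = 15, u_{11} = 14, u_{12} = 29, u_{13} = 43, u_{14} = 16, u_{15} = 3, u_{16} = 19, u_{17} = 22, u_{18} = 41, u_{19} = 7, u_{20} = 48, u_{21} = 55, u_{22} = 47, u_{23} = 46, u_{24} = 37, u_{25} = 27, u_{26} = 8, u_{27} = 35, u_{28} = 43, u_{29} = 22, u_{30} = 9, u_{31} = 31, u_{32} = 40, u_{33} = 15, u_{34} = 55, u_{35} = 14, u_{36} = 13, u_{37} = 27, u_{38} = 40, u_{39} = 11, u_{40} = 51, u_{41} = 6, u_{42} = 1, u_{43} = 7, u_{44} = 8, u_{45} = 15, u_{46} = 23, u_{47} = 38, u_{48} = 5, u_{49} = 43.
Since (u_{48}, u_{49}) = (u_0, u_1) = (5, 43) (two consecutive terms determine the rest), the sequence is periodic with period 48.
So u_{18654} = u_{0 + ((18654-0) mod 48)} = u_{30} = 9.

9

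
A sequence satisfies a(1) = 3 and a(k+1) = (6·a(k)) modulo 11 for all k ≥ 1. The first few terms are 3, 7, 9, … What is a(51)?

We have a(1) = 3,  a(2) = 7,  a(3) = 9,  a(4) = 10,  a(5) = 5,  a(6) = 8,  a(7) = 4,  a(8) = 2,  a(9) = 1,  a(10) = 6,  a(11) = 3.
The sequence repeats with period 10.
So a(51) = a(1 + ((51-1) mod 10)) = a(1) = 3.

3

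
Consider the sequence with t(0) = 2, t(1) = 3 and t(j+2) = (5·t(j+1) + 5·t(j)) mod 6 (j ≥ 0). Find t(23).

Computing terms: t(0) = 2; t(1) = 3; t(2) = 1; t(3) = 2; t(4) = 3.
The sequence repeats with period 3.
(23 - 0) mod 3 = 2, so t(23) = t(2) = 1.

1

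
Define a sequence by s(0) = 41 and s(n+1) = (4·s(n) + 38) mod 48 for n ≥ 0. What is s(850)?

s(0) = 41, s(1) = 10, s(2) = 30, s(3) = 14, s(4) = 46, s(5) = 30.
Since s(5) = s(2) = 30, the sequence is eventually periodic: after a pre-period of length 2 it cycles with period 3.
For n ≥ 2, s(n) depends only on (n - 2) mod 3. (850 - 2) mod 3 = 2, so s(850) = s(4) = 46.

46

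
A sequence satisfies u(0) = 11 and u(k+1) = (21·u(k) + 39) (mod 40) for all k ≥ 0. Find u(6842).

Computing terms: u(0) = 11, u(1) = 30, u(2) = 29, u(3) = 8, u(4) = 7, u(5) = 26, u(6) = 25, u(7) = 4, u(8) = 3, u(9) = 22, u(10) = 21, u(11) = 0, u(12) = 39, u(13) = 18, u(14) = 17, u(15) = 36, u(16) = 35, u(17) = 14, u(18) = 13, u(19) = 32, u(20) = 31, u(21) = 10, u(22) = 9, u(23) = 28, u(24) = 27, u(25) = 6, u(26) = 5, u(27) = 24, u(28) = 23, u(29) = 2, u(30) = 1, u(31) = 20, u(32) = 19, u(33) = 38, u(34) = 37, u(35) = 16, u(36) = 15, u(37) = 34, u(38) = 33, u(39) = 12, u(40) = 11.
The sequence repeats with period 40.
(6842 - 0) mod 40 = 2, so u(6842) = u(2) = 29.

29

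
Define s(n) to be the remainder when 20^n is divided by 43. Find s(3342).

s(0) = 1, s(1) = 20, s(2) = 13, s(3) = 2, s(4) = 40, s(5) = 26, s(6) = 4, s(7) = 37, s(8) = 9, s(9) = 8, s(10) = 31, s(11) = 18, s(12) = 16, s(13) = 19, s(14) = 36, s(15) = 32, s(16) = 38, s(17) = 29, s(18) = 21, s(19) = 33, s(20) = 15, s(21) = 42, s(22) = 23, s(23) = 30, s(24) = 41, s(25) = 3, s(26) = 17, s(27) = 39, s(28) = 6, s(29) = 34, s(30) = 35, s(31) = 12, s(32) = 25, s(33) = 27, s(34) = 24, s(35) = 7, s(36) = 11, s(37) = 5, s(38) = 14, s(39) = 22, s(40) = 10, s(41) = 28, s(42) = 1.
The sequence repeats with period 42.
So s(3342) = s(0 + ((3342-0) mod 42)) = s(24) = 41.

41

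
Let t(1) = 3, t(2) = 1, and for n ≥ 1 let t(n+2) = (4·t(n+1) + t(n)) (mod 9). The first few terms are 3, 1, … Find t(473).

3

Computing terms: t(1) = 3; t(2) = 1; t(3) = 7; t(4) = 2; t(5) = 6; t(6) = 8; t(7) = 2; t(8) = 7; t(9) = 3; t(10) = 1.
The sequence repeats with period 8.
So t(473) = t(1 + ((473-1) mod 8)) = t(1) = 3.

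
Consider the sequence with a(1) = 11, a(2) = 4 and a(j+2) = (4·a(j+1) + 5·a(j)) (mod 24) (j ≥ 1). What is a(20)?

a(1) = 11,  a(2) = 4,  a(3) = 23,  a(4) = 16,  a(5) = 11,  a(6) = 4.
Since (a(5), a(6)) = (a(1), a(2)) = (11, 4) (two consecutive terms determine the rest), the sequence is periodic with period 4.
So a(20) = a(1 + ((20-1) mod 4)) = a(4) = 16.

16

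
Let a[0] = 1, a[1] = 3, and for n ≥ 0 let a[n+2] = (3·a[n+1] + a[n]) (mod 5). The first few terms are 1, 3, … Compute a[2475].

3

a[0] = 1, a[1] = 3, a[2] = 0, a[3] = 3, a[4] = 4, a[5] = 0, a[6] = 4, a[7] = 2, a[8] = 0, a[9] = 2, a[10] = 1, a[11] = 0, a[12] = 1, a[13] = 3.
Since (a[12], a[13]) = (a[0], a[1]) = (1, 3) (two consecutive terms determine the rest), the sequence is periodic with period 12.
(2475 - 0) mod 12 = 3, so a[2475] = a[3] = 3.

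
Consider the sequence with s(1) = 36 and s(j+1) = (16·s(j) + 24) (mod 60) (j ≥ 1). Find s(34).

Listing terms: s(1) = 36, s(2) = 0, s(3) = 24, s(4) = 48, s(5) = 12, s(6) = 36.
Since s(6) = s(1) = 36, the sequence is periodic with period 5.
(34 - 1) mod 5 = 3, so s(34) = s(4) = 48.

48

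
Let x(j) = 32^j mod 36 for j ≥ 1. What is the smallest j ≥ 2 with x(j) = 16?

Listing terms: x(1) = 32, x(2) = 16, x(3) = 8, x(4) = 4, x(5) = 20, x(6) = 28, x(7) = 32.
The sequence repeats with period 6.
The value 16 first appears (with j ≥ 2) at x(2).

2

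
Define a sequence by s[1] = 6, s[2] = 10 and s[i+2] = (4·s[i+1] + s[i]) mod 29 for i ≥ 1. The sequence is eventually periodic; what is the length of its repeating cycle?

Computing terms: s[1] = 6, s[2] = 10, s[3] = 17, s[4] = 20, s[5] = 10, s[6] = 2, s[7] = 18, s[8] = 16, s[9] = 24, s[10] = 25, s[11] = 8, s[12] = 28, s[13] = 4, s[14] = 15, s[15] = 6, s[16] = 10.
The sequence repeats with period 14.

14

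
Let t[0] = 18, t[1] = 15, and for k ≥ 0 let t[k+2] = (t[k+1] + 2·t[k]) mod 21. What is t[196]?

We have t[0] = 18; t[1] = 15; t[2] = 9; t[3] = 18; t[4] = 15.
The sequence repeats with period 3.
(196 - 0) mod 3 = 1, so t[196] = t[1] = 15.

15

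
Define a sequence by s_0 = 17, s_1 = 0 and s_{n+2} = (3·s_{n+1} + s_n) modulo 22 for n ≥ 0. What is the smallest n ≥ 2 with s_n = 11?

We have s_0 = 17, s_1 = 0, s_2 = 17, s_3 = 7, s_4 = 16, s_5 = 11, s_6 = 5, s_7 = 4, s_8 = 17, s_9 = 11, s_{10} = 6, s_{11} = 7, s_{12} = 5, s_{13} = 0, s_{14} = 5, s_{15} = 15, s_{16} = 6, s_{17} = 11, s_{18} = 17, s_{19} = 18, s_{20} = 5, s_{21} = 11, s_{22} = 16, s_{23} = 15, s_{24} = 17, s_{25} = 0.
Since (s_{24}, s_{25}) = (s_0, s_1) = (17, 0) (two consecutive terms determine the rest), the sequence is periodic with period 24.
The value 11 first appears (with n ≥ 2) at s_5.

5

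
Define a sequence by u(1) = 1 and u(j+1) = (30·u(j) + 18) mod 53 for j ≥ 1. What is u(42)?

u(1) = 1,  u(2) = 48,  u(3) = 27,  u(4) = 33,  u(5) = 1.
The sequence repeats with period 4.
So u(42) = u(1 + ((42-1) mod 4)) = u(2) = 48.

48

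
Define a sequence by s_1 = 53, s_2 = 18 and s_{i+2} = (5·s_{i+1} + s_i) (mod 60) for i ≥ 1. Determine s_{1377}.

23

Listing terms: s_1 = 53,  s_2 = 18,  s_3 = 23,  s_4 = 13,  s_5 = 28,  s_6 = 33,  s_7 = 13,  s_8 = 38,  s_9 = 23,  s_{10} = 33,  s_{11} = 8,  s_{12} = 13,  s_{13} = 13,  s_{14} = 18,  s_{15} = 43,  s_{16} = 53,  s_{17} = 8,  s_{18} = 33,  s_{19} = 53,  s_{20} = 58,  s_{21} = 43,  s_{22} = 33,  s_{23} = 28,  s_{24} = 53,  s_{25} = 53,  s_{26} = 18.
The sequence repeats with period 24.
So s_{1377} = s_{1 + ((1377-1) mod 24)} = s_9 = 23.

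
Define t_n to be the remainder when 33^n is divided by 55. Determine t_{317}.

33

Computing terms: t_0 = 1,  t_1 = 33,  t_2 = 44,  t_3 = 22,  t_4 = 11,  t_5 = 33.
Since t_5 = t_1 = 33, the sequence is eventually periodic: after a pre-period of length 1 it cycles with period 4.
For n ≥ 1, t_n depends only on (n - 1) mod 4. (317 - 1) mod 4 = 0, so t_{317} = t_1 = 33.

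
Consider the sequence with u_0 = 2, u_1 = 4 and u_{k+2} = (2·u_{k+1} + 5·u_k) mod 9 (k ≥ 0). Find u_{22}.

Computing terms: u_0 = 2,  u_1 = 4,  u_2 = 0,  u_3 = 2,  u_4 = 4.
Since (u_3, u_4) = (u_0, u_1) = (2, 4) (two consecutive terms determine the rest), the sequence is periodic with period 3.
(22 - 0) mod 3 = 1, so u_{22} = u_1 = 4.

4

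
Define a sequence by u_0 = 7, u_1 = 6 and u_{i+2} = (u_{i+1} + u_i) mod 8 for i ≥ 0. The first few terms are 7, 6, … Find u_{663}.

3

Computing terms: u_0 = 7, u_1 = 6, u_2 = 5, u_3 = 3, u_4 = 0, u_5 = 3, u_6 = 3, u_7 = 6, u_8 = 1, u_9 = 7, u_{10} = 0, u_{11} = 7, u_{12} = 7, u_{13} = 6.
Since (u_{12}, u_{13}) = (u_0, u_1) = (7, 6) (two consecutive terms determine the rest), the sequence is periodic with period 12.
(663 - 0) mod 12 = 3, so u_{663} = u_3 = 3.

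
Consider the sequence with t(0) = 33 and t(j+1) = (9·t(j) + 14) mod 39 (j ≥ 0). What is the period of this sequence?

3

Listing terms: t(0) = 33; t(1) = 38; t(2) = 5; t(3) = 20; t(4) = 38.
Since t(4) = t(1) = 38, the sequence is eventually periodic: after a pre-period of length 1 it cycles with period 3.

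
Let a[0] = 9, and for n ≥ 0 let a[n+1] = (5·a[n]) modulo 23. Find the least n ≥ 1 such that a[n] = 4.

Listing terms: a[0] = 9,  a[1] = 22,  a[2] = 18,  a[3] = 21,  a[4] = 13,  a[5] = 19,  a[6] = 3,  a[7] = 15,  a[8] = 6,  a[9] = 7,  a[10] = 12,  a[11] = 14,  a[12] = 1,  a[13] = 5,  a[14] = 2,  a[15] = 10,  a[16] = 4,  a[17] = 20,  a[18] = 8,  a[19] = 17,  a[20] = 16,  a[21] = 11,  a[22] = 9.
Since a[22] = a[0] = 9, the sequence is periodic with period 22.
The value 4 first appears (with n ≥ 1) at a[16].

16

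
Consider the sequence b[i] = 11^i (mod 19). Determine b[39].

1

Computing terms: b[0] = 1,  b[1] = 11,  b[2] = 7,  b[3] = 1.
The sequence repeats with period 3.
(39 - 0) mod 3 = 0, so b[39] = b[0] = 1.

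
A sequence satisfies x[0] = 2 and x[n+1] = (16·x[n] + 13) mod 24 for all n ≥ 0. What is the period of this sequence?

We have x[0] = 2; x[1] = 21; x[2] = 13; x[3] = 5; x[4] = 21.
Since x[4] = x[1] = 21, the sequence is eventually periodic: after a pre-period of length 1 it cycles with period 3.

3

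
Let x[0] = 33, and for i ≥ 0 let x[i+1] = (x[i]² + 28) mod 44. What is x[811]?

Listing terms: x[0] = 33,  x[1] = 17,  x[2] = 9,  x[3] = 21,  x[4] = 29,  x[5] = 33.
The sequence repeats with period 5.
(811 - 0) mod 5 = 1, so x[811] = x[1] = 17.

17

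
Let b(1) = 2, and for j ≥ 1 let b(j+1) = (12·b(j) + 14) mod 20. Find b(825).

2

Computing terms: b(1) = 2; b(2) = 18; b(3) = 10; b(4) = 14; b(5) = 2.
The sequence repeats with period 4.
(825 - 1) mod 4 = 0, so b(825) = b(1) = 2.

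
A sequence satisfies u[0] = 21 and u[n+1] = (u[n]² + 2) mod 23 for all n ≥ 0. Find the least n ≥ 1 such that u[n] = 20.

3

We have u[0] = 21, u[1] = 6, u[2] = 15, u[3] = 20, u[4] = 11, u[5] = 8, u[6] = 20.
Since u[6] = u[3] = 20, the sequence is eventually periodic: after a pre-period of length 3 it cycles with period 3.
The value 20 first appears (with n ≥ 1) at u[3].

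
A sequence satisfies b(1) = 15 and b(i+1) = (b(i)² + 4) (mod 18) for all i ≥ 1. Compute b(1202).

Listing terms: b(1) = 15, b(2) = 13, b(3) = 11, b(4) = 17, b(5) = 5, b(6) = 11.
Since b(6) = b(3) = 11, the sequence is eventually periodic: after a pre-period of length 2 it cycles with period 3.
For i ≥ 3, b(i) depends only on (i - 3) mod 3. (1202 - 3) mod 3 = 2, so b(1202) = b(5) = 5.

5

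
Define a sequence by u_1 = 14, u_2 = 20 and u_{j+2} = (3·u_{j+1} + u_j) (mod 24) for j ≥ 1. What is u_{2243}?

Computing terms: u_1 = 14, u_2 = 20, u_3 = 2, u_4 = 2, u_5 = 8, u_6 = 2, u_7 = 14, u_8 = 20.
Since (u_7, u_8) = (u_1, u_2) = (14, 20) (two consecutive terms determine the rest), the sequence is periodic with period 6.
(2243 - 1) mod 6 = 4, so u_{2243} = u_5 = 8.

8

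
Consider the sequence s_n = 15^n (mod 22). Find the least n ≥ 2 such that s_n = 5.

2

s_1 = 15; s_2 = 5; s_3 = 9; s_4 = 3; s_5 = 1; s_6 = 15.
Since s_6 = s_1 = 15, the sequence is periodic with period 5.
The value 5 first appears (with n ≥ 2) at s_2.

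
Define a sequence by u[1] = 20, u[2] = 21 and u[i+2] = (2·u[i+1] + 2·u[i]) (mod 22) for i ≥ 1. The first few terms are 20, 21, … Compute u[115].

We have u[1] = 20,  u[2] = 21,  u[3] = 16,  u[4] = 8,  u[5] = 4,  u[6] = 2,  u[7] = 12,  u[8] = 6,  u[9] = 14,  u[10] = 18,  u[11] = 20,  u[12] = 10,  u[13] = 16,  u[14] = 8.
Since (u[13], u[14]) = (u[3], u[4]) = (16, 8) (two consecutive terms determine the rest), the sequence is eventually periodic: after a pre-period of length 2 it cycles with period 10.
For i ≥ 3, u[i] depends only on (i - 3) mod 10. (115 - 3) mod 10 = 2, so u[115] = u[5] = 4.

4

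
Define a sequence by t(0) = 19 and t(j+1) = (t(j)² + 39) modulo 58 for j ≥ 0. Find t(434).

Listing terms: t(0) = 19; t(1) = 52; t(2) = 17; t(3) = 38; t(4) = 33; t(5) = 26; t(6) = 19.
Since t(6) = t(0) = 19, the sequence is periodic with period 6.
So t(434) = t(0 + ((434-0) mod 6)) = t(2) = 17.

17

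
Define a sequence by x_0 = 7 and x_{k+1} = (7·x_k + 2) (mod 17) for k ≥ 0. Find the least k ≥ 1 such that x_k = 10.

x_0 = 7; x_1 = 0; x_2 = 2; x_3 = 16; x_4 = 12; x_5 = 1; x_6 = 9; x_7 = 14; x_8 = 15; x_9 = 5; x_{10} = 3; x_{11} = 6; x_{12} = 10; x_{13} = 4; x_{14} = 13; x_{15} = 8; x_{16} = 7.
The sequence repeats with period 16.
The value 10 first appears (with k ≥ 1) at x_{12}.

12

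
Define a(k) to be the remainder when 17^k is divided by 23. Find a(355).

14

a(1) = 17, a(2) = 13, a(3) = 14, a(4) = 8, a(5) = 21, a(6) = 12, a(7) = 20, a(8) = 18, a(9) = 7, a(10) = 4, a(11) = 22, a(12) = 6, a(13) = 10, a(14) = 9, a(15) = 15, a(16) = 2, a(17) = 11, a(18) = 3, a(19) = 5, a(20) = 16, a(21) = 19, a(22) = 1, a(23) = 17.
The sequence repeats with period 22.
(355 - 1) mod 22 = 2, so a(355) = a(3) = 14.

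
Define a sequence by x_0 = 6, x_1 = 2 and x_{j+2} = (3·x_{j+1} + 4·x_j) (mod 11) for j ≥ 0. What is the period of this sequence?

Listing terms: x_0 = 6; x_1 = 2; x_2 = 8; x_3 = 10; x_4 = 7; x_5 = 6; x_6 = 2.
The sequence repeats with period 5.

5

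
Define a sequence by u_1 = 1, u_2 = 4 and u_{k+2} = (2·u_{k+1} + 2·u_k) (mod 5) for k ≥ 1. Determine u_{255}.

0

Computing terms: u_1 = 1; u_2 = 4; u_3 = 0; u_4 = 3; u_5 = 1; u_6 = 3; u_7 = 3; u_8 = 2; u_9 = 0; u_{10} = 4; u_{11} = 3; u_{12} = 4; u_{13} = 4; u_{14} = 1; u_{15} = 0; u_{16} = 2; u_{17} = 4; u_{18} = 2; u_{19} = 2; u_{20} = 3; u_{21} = 0; u_{22} = 1; u_{23} = 2; u_{24} = 1; u_{25} = 1; u_{26} = 4.
Since (u_{25}, u_{26}) = (u_1, u_2) = (1, 4) (two consecutive terms determine the rest), the sequence is periodic with period 24.
(255 - 1) mod 24 = 14, so u_{255} = u_{15} = 0.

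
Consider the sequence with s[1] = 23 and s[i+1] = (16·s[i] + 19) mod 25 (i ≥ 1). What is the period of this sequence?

25

s[1] = 23,  s[2] = 12,  s[3] = 11,  s[4] = 20,  s[5] = 14,  s[6] = 18,  s[7] = 7,  s[8] = 6,  s[9] = 15,  s[10] = 9,  s[11] = 13,  s[12] = 2,  s[13] = 1,  s[14] = 10,  s[15] = 4,  s[16] = 8,  s[17] = 22,  s[18] = 21,  s[19] = 5,  s[20] = 24,  s[21] = 3,  s[22] = 17,  s[23] = 16,  s[24] = 0,  s[25] = 19,  s[26] = 23.
The sequence repeats with period 25.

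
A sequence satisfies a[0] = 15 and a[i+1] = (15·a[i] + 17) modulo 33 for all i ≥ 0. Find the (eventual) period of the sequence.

5

We have a[0] = 15,  a[1] = 11,  a[2] = 17,  a[3] = 8,  a[4] = 5,  a[5] = 26,  a[6] = 11.
Since a[6] = a[1] = 11, the sequence is eventually periodic: after a pre-period of length 1 it cycles with period 5.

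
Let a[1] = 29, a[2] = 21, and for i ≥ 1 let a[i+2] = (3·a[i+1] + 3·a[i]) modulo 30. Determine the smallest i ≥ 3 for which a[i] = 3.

4

Listing terms: a[1] = 29, a[2] = 21, a[3] = 0, a[4] = 3, a[5] = 9, a[6] = 6, a[7] = 15, a[8] = 3, a[9] = 24, a[10] = 21, a[11] = 15, a[12] = 18, a[13] = 9, a[14] = 21, a[15] = 0.
Since (a[14], a[15]) = (a[2], a[3]) = (21, 0) (two consecutive terms determine the rest), the sequence is eventually periodic: after a pre-period of length 1 it cycles with period 12.
The value 3 first appears (with i ≥ 3) at a[4].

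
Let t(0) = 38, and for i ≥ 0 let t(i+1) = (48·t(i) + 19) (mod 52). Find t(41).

Computing terms: t(0) = 38; t(1) = 23; t(2) = 31; t(3) = 51; t(4) = 23.
Since t(4) = t(1) = 23, the sequence is eventually periodic: after a pre-period of length 1 it cycles with period 3.
For i ≥ 1, t(i) depends only on (i - 1) mod 3. (41 - 1) mod 3 = 1, so t(41) = t(2) = 31.

31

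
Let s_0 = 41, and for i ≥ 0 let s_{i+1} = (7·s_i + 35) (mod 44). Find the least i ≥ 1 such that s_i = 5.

8

s_0 = 41,  s_1 = 14,  s_2 = 1,  s_3 = 42,  s_4 = 21,  s_5 = 6,  s_6 = 33,  s_7 = 2,  s_8 = 5,  s_9 = 26,  s_{10} = 41.
Since s_{10} = s_0 = 41, the sequence is periodic with period 10.
The value 5 first appears (with i ≥ 1) at s_8.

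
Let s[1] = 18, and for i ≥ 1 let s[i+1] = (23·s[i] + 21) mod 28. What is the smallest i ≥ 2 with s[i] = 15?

Listing terms: s[1] = 18,  s[2] = 15,  s[3] = 2,  s[4] = 11,  s[5] = 22,  s[6] = 23,  s[7] = 18.
Since s[7] = s[1] = 18, the sequence is periodic with period 6.
The value 15 first appears (with i ≥ 2) at s[2].

2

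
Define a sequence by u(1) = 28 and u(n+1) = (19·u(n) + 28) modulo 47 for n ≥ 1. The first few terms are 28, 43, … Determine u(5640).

We have u(1) = 28, u(2) = 43, u(3) = 46, u(4) = 9, u(5) = 11, u(6) = 2, u(7) = 19, u(8) = 13, u(9) = 40, u(10) = 36, u(11) = 7, u(12) = 20, u(13) = 32, u(14) = 25, u(15) = 33, u(16) = 44, u(17) = 18, u(18) = 41, u(19) = 8, u(20) = 39, u(21) = 17, u(22) = 22, u(23) = 23, u(24) = 42, u(25) = 27, u(26) = 24, u(27) = 14, u(28) = 12, u(29) = 21, u(30) = 4, u(31) = 10, u(32) = 30, u(33) = 34, u(34) = 16, u(35) = 3, u(36) = 38, u(37) = 45, u(38) = 37, u(39) = 26, u(40) = 5, u(41) = 29, u(42) = 15, u(43) = 31, u(44) = 6, u(45) = 1, u(46) = 0, u(47) = 28.
Since u(47) = u(1) = 28, the sequence is periodic with period 46.
So u(5640) = u(1 + ((5640-1) mod 46)) = u(28) = 12.

12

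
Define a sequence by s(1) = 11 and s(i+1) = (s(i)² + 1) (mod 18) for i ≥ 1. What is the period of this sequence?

Listing terms: s(1) = 11,  s(2) = 14,  s(3) = 17,  s(4) = 2,  s(5) = 5,  s(6) = 8,  s(7) = 11.
Since s(7) = s(1) = 11, the sequence is periodic with period 6.

6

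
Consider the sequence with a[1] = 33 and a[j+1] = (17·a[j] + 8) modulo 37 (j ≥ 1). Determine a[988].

a[1] = 33, a[2] = 14, a[3] = 24, a[4] = 9, a[5] = 13, a[6] = 7, a[7] = 16, a[8] = 21, a[9] = 32, a[10] = 34, a[11] = 31, a[12] = 17, a[13] = 1, a[14] = 25, a[15] = 26, a[16] = 6, a[17] = 36, a[18] = 28, a[19] = 3, a[20] = 22, a[21] = 12, a[22] = 27, a[23] = 23, a[24] = 29, a[25] = 20, a[26] = 15, a[27] = 4, a[28] = 2, a[29] = 5, a[30] = 19, a[31] = 35, a[32] = 11, a[33] = 10, a[34] = 30, a[35] = 0, a[36] = 8, a[37] = 33.
The sequence repeats with period 36.
(988 - 1) mod 36 = 15, so a[988] = a[16] = 6.

6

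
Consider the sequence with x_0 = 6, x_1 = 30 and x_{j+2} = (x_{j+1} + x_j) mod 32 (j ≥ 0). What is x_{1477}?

Listing terms: x_0 = 6; x_1 = 30; x_2 = 4; x_3 = 2; x_4 = 6; x_5 = 8; x_6 = 14; x_7 = 22; x_8 = 4; x_9 = 26; x_{10} = 30; x_{11} = 24; x_{12} = 22; x_{13} = 14; x_{14} = 4; x_{15} = 18; x_{16} = 22; x_{17} = 8; x_{18} = 30; x_{19} = 6; x_{20} = 4; x_{21} = 10; x_{22} = 14; x_{23} = 24; x_{24} = 6; x_{25} = 30.
Since (x_{24}, x_{25}) = (x_0, x_1) = (6, 30) (two consecutive terms determine the rest), the sequence is periodic with period 24.
So x_{1477} = x_{0 + ((1477-0) mod 24)} = x_{13} = 14.

14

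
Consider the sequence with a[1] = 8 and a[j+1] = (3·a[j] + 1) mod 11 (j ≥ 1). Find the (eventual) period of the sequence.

5

Listing terms: a[1] = 8; a[2] = 3; a[3] = 10; a[4] = 9; a[5] = 6; a[6] = 8.
The sequence repeats with period 5.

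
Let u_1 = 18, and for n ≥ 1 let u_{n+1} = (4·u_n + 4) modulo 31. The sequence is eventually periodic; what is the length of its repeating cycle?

5

We have u_1 = 18; u_2 = 14; u_3 = 29; u_4 = 27; u_5 = 19; u_6 = 18.
Since u_6 = u_1 = 18, the sequence is periodic with period 5.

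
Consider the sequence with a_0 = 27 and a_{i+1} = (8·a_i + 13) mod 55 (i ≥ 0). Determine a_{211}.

Listing terms: a_0 = 27; a_1 = 9; a_2 = 30; a_3 = 33; a_4 = 2; a_5 = 29; a_6 = 25; a_7 = 48; a_8 = 12; a_9 = 54; a_{10} = 5; a_{11} = 53; a_{12} = 52; a_{13} = 44; a_{14} = 35; a_{15} = 18; a_{16} = 47; a_{17} = 4; a_{18} = 45; a_{19} = 43; a_{20} = 27.
The sequence repeats with period 20.
So a_{211} = a_{0 + ((211-0) mod 20)} = a_{11} = 53.

53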